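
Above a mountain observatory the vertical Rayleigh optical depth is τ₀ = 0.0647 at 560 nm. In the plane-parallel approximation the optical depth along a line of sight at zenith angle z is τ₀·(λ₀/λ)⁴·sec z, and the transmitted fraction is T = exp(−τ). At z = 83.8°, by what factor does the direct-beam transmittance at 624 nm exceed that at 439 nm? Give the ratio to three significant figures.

3.31

Airmass: sec 83.8° = 9.2593.
τ(624 nm) = 0.0647 × (560/624)⁴ × 9.2593 = 0.0647 × 0.6487 × 9.2593 = 0.3886.
τ(439 nm) = 0.0647 × (560/439)⁴ × 9.2593 = 0.0647 × 2.6479 × 9.2593 = 1.5863.
T(624)/T(439) = exp(τ_B − τ_A) = exp(1.1977) = 3.3124.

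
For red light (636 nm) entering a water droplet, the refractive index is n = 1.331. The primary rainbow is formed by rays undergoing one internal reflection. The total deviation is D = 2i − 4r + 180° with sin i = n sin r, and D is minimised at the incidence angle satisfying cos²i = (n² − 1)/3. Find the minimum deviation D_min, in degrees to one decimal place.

cos²i = (1.77156 − 1)/3 = 0.25719; i = arccos(0.50714) = 59.527°.
sin r = sin 59.527°/1.331 = 0.64753; r = 40.356°.
D_min = 2·59.527° − 4·40.356° + 180° = 137.630°.

137.6°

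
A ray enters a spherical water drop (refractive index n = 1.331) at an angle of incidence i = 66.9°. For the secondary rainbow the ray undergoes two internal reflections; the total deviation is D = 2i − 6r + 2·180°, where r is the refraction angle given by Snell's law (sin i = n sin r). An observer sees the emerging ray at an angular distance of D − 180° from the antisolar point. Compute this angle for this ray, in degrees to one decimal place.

sin r = sin 66.9° / 1.331 = 0.9198/1.331 = 0.6911; r = 43.72°.
D = 2·66.9° − 6·43.72° + 2·180° = 133.80° − 262.29° + 360° = 231.51°.
Angle from antisolar point = D − 180° = 51.51°.

51.5°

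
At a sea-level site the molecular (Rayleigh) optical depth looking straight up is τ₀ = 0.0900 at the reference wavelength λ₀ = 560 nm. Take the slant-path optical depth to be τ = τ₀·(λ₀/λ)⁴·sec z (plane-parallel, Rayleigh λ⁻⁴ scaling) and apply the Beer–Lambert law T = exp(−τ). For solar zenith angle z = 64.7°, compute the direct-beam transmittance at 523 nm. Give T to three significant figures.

sec 64.7° = 2.3400.
τ = 0.0900 × (560/523)⁴ × 2.3400 = 0.0900 × 1.3145 × 2.3400 = 0.2768.
T = exp(−0.2768) = 0.7582.

0.758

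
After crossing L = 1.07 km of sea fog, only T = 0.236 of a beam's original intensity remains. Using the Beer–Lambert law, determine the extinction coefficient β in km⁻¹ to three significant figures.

1.35 km⁻¹

Beer–Lambert: T = exp(−βL) ⇒ β = −ln(T)/L = −ln(0.236)/1.07 = 1.4439/1.07 = 1.349 km⁻¹.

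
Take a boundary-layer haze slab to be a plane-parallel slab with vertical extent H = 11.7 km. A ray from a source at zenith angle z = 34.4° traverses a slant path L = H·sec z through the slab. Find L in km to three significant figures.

sec z = 1/cos 34.4° = 1.2120.
L = 11.7 × 1.2120 = 14.180 km.

14.2 km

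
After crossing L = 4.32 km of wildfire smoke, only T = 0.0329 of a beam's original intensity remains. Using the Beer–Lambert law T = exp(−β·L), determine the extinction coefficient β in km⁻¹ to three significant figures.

Beer–Lambert: T = exp(−βL) ⇒ β = −ln(T)/L = −ln(0.0329)/4.32 = 3.4143/4.32 = 0.7903 km⁻¹.

0.790 km⁻¹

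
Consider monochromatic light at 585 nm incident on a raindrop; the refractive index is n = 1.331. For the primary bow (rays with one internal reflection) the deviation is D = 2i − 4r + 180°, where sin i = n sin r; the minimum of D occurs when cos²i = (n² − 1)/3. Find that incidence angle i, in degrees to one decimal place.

59.5°

cos²i = (1.331² − 1)/3 = (1.77156 − 1)/3 = 0.25719.
cos i = 0.50714, so i = 59.527°.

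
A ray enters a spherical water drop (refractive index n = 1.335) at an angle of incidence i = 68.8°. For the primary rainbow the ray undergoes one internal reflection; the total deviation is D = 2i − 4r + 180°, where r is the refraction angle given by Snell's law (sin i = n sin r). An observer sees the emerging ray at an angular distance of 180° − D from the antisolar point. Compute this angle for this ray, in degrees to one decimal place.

39.6°

sin r = sin 68.8° / 1.335 = 0.9323/1.335 = 0.6984; r = 44.30°.
D = 2·68.8° − 4·44.30° + 180° = 137.60° − 177.19° + 180° = 140.41°.
Angle from antisolar point = 180° − D = 39.59°.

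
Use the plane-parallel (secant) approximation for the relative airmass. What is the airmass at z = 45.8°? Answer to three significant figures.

X = sec z = 1/cos 45.8° = 1/0.6972 = 1.4344.

1.43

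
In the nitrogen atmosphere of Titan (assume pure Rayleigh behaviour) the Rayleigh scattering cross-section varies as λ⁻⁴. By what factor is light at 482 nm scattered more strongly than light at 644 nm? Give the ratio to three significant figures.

3.19

Rayleigh scattering ∝ λ⁻⁴, so the ratio of coefficients is the inverse fourth power of the wavelength ratio.
σ(482)/σ(644) = (644/482)⁴ = (1.3361)⁴ = 3.187.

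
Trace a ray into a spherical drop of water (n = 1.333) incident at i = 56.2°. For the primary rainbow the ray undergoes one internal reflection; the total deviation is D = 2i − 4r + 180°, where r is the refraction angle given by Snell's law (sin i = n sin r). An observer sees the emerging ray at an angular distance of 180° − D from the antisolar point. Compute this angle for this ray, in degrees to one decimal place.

sin r = sin 56.2° / 1.333 = 0.8310/1.333 = 0.6234; r = 38.56°.
D = 2·56.2° − 4·38.56° + 180° = 112.40° − 154.26° + 180° = 138.14°.
Angle from antisolar point = 180° − D = 41.86°.

41.9°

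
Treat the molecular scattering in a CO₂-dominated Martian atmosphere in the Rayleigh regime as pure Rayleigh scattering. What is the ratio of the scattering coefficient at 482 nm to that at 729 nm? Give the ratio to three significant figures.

Rayleigh scattering ∝ λ⁻⁴, so the ratio of coefficients is the inverse fourth power of the wavelength ratio.
σ(482)/σ(729) = (729/482)⁴ = (1.5124)⁴ = 5.233.

5.23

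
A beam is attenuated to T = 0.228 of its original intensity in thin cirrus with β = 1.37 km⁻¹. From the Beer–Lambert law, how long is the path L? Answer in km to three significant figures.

1.08 km

Beer–Lambert: T = exp(−βL) ⇒ L = −ln(T)/β = −ln(0.228)/1.37 = 1.4784/1.37 = 1.079 km.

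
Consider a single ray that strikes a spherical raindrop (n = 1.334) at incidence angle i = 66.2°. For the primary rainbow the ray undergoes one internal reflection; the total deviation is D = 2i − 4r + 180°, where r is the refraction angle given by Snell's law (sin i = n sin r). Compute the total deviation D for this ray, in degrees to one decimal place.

sin r = sin 66.2° / 1.334 = 0.9150/1.334 = 0.6859; r = 43.30°.
D = 2·66.2° − 4·43.30° + 180° = 132.40° − 173.22° + 180° = 139.18°.

139.2°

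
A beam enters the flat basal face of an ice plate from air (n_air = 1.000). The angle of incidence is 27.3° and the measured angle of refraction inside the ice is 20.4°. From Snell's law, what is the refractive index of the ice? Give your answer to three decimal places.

n = sin θ_i / sin θ_r = sin 27.3° / sin 20.4° = 0.4586 / 0.3486 = 1.3158.

1.316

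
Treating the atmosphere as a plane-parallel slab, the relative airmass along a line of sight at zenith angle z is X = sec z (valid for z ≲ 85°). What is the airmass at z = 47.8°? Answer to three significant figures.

1.49

X = sec z = 1/cos 47.8° = 1/0.6717 = 1.4887.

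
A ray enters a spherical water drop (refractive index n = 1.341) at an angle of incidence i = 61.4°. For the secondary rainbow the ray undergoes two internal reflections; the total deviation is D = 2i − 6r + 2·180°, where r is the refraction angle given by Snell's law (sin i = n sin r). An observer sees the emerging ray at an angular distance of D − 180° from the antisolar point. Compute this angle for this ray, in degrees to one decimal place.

sin r = sin 61.4° / 1.341 = 0.8780/1.341 = 0.6547; r = 40.90°.
D = 2·61.4° − 6·40.90° + 2·180° = 122.80° − 245.39° + 360° = 237.41°.
Angle from antisolar point = D − 180° = 57.41°.

57.4°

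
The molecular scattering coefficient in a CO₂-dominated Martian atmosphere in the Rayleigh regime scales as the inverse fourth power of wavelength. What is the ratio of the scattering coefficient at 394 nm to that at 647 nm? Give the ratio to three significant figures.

Rayleigh scattering ∝ λ⁻⁴, so the ratio of coefficients is the inverse fourth power of the wavelength ratio.
σ(394)/σ(647) = (647/394)⁴ = (1.6421)⁴ = 7.272.

7.27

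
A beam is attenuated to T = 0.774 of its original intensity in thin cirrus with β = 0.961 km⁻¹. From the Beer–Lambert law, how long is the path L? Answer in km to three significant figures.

0.267 km

Beer–Lambert: T = exp(−βL) ⇒ L = −ln(T)/β = −ln(0.774)/0.961 = 0.2562/0.961 = 0.2666 km.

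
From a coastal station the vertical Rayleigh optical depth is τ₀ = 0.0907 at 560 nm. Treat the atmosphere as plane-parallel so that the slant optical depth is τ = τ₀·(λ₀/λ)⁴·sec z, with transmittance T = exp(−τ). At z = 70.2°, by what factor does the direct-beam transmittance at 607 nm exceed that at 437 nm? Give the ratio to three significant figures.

Airmass: sec 70.2° = 2.9521.
τ(607 nm) = 0.0907 × (560/607)⁴ × 2.9521 = 0.0907 × 0.7244 × 2.9521 = 0.1940.
τ(437 nm) = 0.0907 × (560/437)⁴ × 2.9521 = 0.0907 × 2.6967 × 2.9521 = 0.7221.
T(607)/T(437) = exp(τ_B − τ_A) = exp(0.5281) = 1.6957.

1.70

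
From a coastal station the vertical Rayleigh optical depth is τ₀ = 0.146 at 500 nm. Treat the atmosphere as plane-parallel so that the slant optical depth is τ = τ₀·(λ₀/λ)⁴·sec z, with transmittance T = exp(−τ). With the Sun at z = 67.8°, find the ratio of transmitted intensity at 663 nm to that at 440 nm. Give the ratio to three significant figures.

Airmass: sec 67.8° = 2.6466.
τ(663 nm) = 0.146 × (500/663)⁴ × 2.6466 = 0.146 × 0.3235 × 2.6466 = 0.1250.
τ(440 nm) = 0.146 × (500/440)⁴ × 2.6466 = 0.146 × 1.6675 × 2.6466 = 0.6443.
T(663)/T(440) = exp(τ_B − τ_A) = exp(0.5193) = 1.6809.

1.68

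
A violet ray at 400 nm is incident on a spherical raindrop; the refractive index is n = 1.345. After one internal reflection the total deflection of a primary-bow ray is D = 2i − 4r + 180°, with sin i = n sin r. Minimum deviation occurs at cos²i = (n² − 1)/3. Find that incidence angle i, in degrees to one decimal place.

58.7°

cos²i = (1.345² − 1)/3 = (1.80902 − 1)/3 = 0.26967.
cos i = 0.51930, so i = 58.715°.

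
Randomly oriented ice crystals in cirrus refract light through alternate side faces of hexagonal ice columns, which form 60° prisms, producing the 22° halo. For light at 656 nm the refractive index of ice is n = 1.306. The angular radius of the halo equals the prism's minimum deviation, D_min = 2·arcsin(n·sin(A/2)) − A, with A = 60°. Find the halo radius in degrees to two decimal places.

n·sin(A/2) = 1.306 × sin 30° = 1.306 × 0.5000 = 0.6530.
D_min = 2·arcsin(0.6530) − 60° = 2 × 40.768° − 60° = 21.536°.

21.54°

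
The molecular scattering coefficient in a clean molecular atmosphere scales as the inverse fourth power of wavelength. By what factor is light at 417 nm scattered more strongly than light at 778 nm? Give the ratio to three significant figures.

Rayleigh scattering ∝ λ⁻⁴, so the ratio of coefficients is the inverse fourth power of the wavelength ratio.
σ(417)/σ(778) = (778/417)⁴ = (1.8657)⁴ = 12.12.

12.1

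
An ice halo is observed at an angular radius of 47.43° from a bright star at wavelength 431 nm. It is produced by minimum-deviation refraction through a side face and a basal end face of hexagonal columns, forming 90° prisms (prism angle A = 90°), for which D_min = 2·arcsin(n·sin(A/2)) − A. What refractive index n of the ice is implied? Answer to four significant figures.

1.318

Rearranging: n = sin((D_min + A)/2) / sin(A/2).
(D_min + A)/2 = (47.43° + 90°)/2 = 68.715°.
n = sin 68.715° / sin 45° = 0.9318 / 0.7071 = 1.3177.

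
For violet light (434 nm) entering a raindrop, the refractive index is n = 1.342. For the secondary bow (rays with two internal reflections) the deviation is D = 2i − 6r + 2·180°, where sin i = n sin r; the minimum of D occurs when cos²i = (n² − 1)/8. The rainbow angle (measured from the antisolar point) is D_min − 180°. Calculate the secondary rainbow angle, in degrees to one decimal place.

cos²i = (1.80096 − 1)/8 = 0.10012; i = arccos(0.31642) = 71.554°.
sin r = sin 71.554°/1.342 = 0.70687; r = 44.981°.
D_min = 2·71.554° − 6·44.981° + 360° = 233.222°.
Rainbow angle = D_min − 180° = 53.222°.

53.2°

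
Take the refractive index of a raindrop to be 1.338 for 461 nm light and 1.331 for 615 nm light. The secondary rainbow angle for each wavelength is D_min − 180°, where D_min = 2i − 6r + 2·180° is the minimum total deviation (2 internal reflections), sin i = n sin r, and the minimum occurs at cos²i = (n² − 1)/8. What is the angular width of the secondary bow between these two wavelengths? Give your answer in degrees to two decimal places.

1.83°

At 461 nm (n = 1.338): cos²i = 0.09878 → i = 71.682°, r = 45.195°, D_min = 232.193°, rainbow angle = 52.193°.
At 615 nm (n = 1.331): cos²i = 0.09645 → i = 71.907°, r = 45.575°, D_min = 230.365°, rainbow angle = 50.365°.
Angular width = |52.193° − 50.365°| = 1.828°.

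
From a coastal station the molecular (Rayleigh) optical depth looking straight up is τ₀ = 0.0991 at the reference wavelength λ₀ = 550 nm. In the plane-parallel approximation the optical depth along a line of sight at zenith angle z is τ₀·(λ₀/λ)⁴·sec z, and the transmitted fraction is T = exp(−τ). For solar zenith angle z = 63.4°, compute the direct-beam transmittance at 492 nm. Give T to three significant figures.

0.708

sec 63.4° = 2.2333.
τ = 0.0991 × (550/492)⁴ × 2.2333 = 0.0991 × 1.5617 × 2.2333 = 0.3456.
T = exp(−0.3456) = 0.7078.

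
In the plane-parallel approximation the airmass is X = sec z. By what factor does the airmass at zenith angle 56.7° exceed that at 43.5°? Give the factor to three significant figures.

1.32

X(56.7°)/X(43.5°) = sec 56.7° / sec 43.5° = cos 43.5° / cos 56.7° = 0.7254/0.5490 = 1.3212.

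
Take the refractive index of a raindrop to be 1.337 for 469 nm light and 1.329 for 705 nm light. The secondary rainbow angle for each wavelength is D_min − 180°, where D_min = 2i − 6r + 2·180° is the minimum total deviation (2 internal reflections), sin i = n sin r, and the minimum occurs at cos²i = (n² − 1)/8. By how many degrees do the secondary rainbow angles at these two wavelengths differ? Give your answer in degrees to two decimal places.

2.10°

At 469 nm (n = 1.337): cos²i = 0.09845 → i = 71.714°, r = 45.249°, D_min = 231.934°, rainbow angle = 51.934°.
At 705 nm (n = 1.329): cos²i = 0.09578 → i = 71.972°, r = 45.685°, D_min = 229.837°, rainbow angle = 49.837°.
Angular width = |51.934° − 49.837°| = 2.097°.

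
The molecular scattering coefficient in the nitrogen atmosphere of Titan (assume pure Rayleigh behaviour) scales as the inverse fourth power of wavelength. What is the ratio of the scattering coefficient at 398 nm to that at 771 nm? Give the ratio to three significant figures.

14.1

Rayleigh scattering ∝ λ⁻⁴, so the ratio of coefficients is the inverse fourth power of the wavelength ratio.
σ(398)/σ(771) = (771/398)⁴ = (1.9372)⁴ = 14.08.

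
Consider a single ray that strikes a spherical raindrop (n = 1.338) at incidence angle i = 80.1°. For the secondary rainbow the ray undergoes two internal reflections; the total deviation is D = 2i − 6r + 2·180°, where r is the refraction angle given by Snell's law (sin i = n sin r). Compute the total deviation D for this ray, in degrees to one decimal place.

235.7°

sin r = sin 80.1° / 1.338 = 0.9851/1.338 = 0.7363; r = 47.41°.
D = 2·80.1° − 6·47.41° + 2·180° = 160.20° − 284.48° + 360° = 235.72°.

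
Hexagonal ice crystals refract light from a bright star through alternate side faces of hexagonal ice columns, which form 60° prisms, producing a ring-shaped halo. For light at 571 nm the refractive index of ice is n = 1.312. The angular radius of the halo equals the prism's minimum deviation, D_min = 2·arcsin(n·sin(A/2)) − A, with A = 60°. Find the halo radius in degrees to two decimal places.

21.99°

n·sin(A/2) = 1.312 × sin 30° = 1.312 × 0.5000 = 0.6560.
D_min = 2·arcsin(0.6560) − 60° = 2 × 40.996° − 60° = 21.991°.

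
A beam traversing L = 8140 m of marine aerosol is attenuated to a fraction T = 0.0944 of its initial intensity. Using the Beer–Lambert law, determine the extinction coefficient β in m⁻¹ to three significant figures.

0.000290 m⁻¹

Beer–Lambert: T = exp(−βL) ⇒ β = −ln(T)/L = −ln(0.0944)/8140 = 2.3602/8140 = 0.00029 m⁻¹.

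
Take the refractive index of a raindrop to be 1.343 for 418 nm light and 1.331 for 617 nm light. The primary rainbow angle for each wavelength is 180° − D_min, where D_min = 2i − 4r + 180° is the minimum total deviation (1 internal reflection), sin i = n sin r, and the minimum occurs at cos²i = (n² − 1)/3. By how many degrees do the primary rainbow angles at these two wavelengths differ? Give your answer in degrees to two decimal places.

1.72°

At 418 nm (n = 1.343): cos²i = 0.26788 → i = 58.830°, r = 39.577°, D_min = 139.354°, rainbow angle = 40.646°.
At 617 nm (n = 1.331): cos²i = 0.25719 → i = 59.527°, r = 40.356°, D_min = 137.630°, rainbow angle = 42.370°.
Angular width = |40.646° − 42.370°| = 1.724°.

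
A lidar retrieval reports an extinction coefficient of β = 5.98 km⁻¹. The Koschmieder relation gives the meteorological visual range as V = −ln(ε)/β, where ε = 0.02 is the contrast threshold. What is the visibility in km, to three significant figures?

V = −ln(0.02) / 5.98 = 3.912 / 5.98 = 0.6542 km.

0.654 km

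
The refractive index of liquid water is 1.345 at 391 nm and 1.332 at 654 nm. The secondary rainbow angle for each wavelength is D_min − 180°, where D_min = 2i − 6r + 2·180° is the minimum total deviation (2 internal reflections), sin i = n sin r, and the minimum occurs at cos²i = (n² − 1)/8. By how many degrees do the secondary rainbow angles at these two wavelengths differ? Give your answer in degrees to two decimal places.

3.36°

At 391 nm (n = 1.345): cos²i = 0.10113 → i = 71.458°, r = 44.821°, D_min = 233.987°, rainbow angle = 53.987°.
At 654 nm (n = 1.332): cos²i = 0.09678 → i = 71.875°, r = 45.520°, D_min = 230.628°, rainbow angle = 50.628°.
Angular width = |53.987° − 50.628°| = 3.359°.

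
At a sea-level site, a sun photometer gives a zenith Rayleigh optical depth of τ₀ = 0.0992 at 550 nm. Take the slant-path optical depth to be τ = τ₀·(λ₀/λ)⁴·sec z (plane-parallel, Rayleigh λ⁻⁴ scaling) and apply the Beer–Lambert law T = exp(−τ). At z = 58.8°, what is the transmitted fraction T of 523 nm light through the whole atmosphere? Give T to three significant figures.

sec 58.8° = 1.9304.
τ = 0.0992 × (550/523)⁴ × 1.9304 = 0.0992 × 1.2230 × 1.9304 = 0.2342.
T = exp(−0.2342) = 0.7912.

0.791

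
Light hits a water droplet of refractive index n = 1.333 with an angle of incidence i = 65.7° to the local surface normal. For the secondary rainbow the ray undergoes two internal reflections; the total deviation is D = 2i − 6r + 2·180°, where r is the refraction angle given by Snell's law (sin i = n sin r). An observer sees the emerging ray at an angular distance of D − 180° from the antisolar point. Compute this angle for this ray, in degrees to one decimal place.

sin r = sin 65.7° / 1.333 = 0.9114/1.333 = 0.6837; r = 43.14°.
D = 2·65.7° − 6·43.14° + 2·180° = 131.40° − 258.81° + 360° = 232.59°.
Angle from antisolar point = D − 180° = 52.59°.

52.6°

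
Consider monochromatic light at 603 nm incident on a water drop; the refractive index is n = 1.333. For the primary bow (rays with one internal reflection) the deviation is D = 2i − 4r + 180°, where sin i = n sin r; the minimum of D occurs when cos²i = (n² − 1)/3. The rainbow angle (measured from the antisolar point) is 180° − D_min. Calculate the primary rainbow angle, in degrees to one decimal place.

42.1°

cos²i = (1.77689 − 1)/3 = 0.25896; i = arccos(0.50888) = 59.410°.
sin r = sin 59.410°/1.333 = 0.64579; r = 40.225°.
D_min = 2·59.410° − 4·40.225° + 180° = 137.922°.
Rainbow angle = 180° − D_min = 42.078°.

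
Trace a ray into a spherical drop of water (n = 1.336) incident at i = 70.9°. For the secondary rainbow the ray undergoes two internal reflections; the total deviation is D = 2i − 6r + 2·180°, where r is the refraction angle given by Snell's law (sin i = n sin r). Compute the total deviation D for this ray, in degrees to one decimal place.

231.7°

sin r = sin 70.9° / 1.336 = 0.9449/1.336 = 0.7073; r = 45.02°.
D = 2·70.9° − 6·45.02° + 2·180° = 141.80° − 270.09° + 360° = 231.71°.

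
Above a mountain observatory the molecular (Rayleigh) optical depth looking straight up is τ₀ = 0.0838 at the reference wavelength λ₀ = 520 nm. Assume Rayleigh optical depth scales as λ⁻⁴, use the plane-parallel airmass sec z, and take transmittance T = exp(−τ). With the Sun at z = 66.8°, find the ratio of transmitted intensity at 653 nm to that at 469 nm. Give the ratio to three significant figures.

1.27

Airmass: sec 66.8° = 2.5384.
τ(653 nm) = 0.0838 × (520/653)⁴ × 2.5384 = 0.0838 × 0.4021 × 2.5384 = 0.0855.
τ(469 nm) = 0.0838 × (520/469)⁴ × 2.5384 = 0.0838 × 1.5112 × 2.5384 = 0.3215.
T(653)/T(469) = exp(τ_B − τ_A) = exp(0.2359) = 1.2661.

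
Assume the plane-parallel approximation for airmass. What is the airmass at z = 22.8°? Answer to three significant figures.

X = sec z = 1/cos 22.8° = 1/0.9219 = 1.0848.

1.08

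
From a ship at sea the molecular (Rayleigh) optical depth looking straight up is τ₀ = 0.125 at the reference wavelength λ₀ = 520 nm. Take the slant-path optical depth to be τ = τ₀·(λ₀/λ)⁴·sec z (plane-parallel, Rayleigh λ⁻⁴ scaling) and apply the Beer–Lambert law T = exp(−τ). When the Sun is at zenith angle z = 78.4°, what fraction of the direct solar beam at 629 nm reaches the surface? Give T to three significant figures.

sec 78.4° = 4.9732.
τ = 0.125 × (520/629)⁴ × 4.9732 = 0.125 × 0.4671 × 4.9732 = 0.2904.
T = exp(−0.2904) = 0.7480.

0.748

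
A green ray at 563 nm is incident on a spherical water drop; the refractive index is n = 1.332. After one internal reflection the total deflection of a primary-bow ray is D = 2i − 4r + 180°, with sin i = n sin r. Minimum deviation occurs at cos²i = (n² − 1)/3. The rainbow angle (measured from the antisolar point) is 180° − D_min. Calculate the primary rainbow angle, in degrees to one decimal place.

42.2°

cos²i = (1.77422 − 1)/3 = 0.25807; i = arccos(0.50801) = 59.469°.
sin r = sin 59.469°/1.332 = 0.64666; r = 40.290°.
D_min = 2·59.469° − 4·40.290° + 180° = 137.776°.
Rainbow angle = 180° − D_min = 42.224°.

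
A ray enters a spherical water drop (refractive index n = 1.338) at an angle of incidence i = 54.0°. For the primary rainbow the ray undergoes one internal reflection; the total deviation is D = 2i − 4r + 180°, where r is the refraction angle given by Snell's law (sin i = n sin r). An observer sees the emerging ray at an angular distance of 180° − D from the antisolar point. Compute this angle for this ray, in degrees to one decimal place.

40.8°

sin r = sin 54.0° / 1.338 = 0.8090/1.338 = 0.6046; r = 37.20°.
D = 2·54.0° − 4·37.20° + 180° = 108.00° − 148.81° + 180° = 139.19°.
Angle from antisolar point = 180° − D = 40.81°.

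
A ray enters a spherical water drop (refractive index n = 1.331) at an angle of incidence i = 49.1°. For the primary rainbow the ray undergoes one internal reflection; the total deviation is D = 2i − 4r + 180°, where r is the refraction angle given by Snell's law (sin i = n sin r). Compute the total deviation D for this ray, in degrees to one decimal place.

sin r = sin 49.1° / 1.331 = 0.7559/1.331 = 0.5679; r = 34.60°.
D = 2·49.1° − 4·34.60° + 180° = 98.20° − 138.41° + 180° = 139.79°.

139.8°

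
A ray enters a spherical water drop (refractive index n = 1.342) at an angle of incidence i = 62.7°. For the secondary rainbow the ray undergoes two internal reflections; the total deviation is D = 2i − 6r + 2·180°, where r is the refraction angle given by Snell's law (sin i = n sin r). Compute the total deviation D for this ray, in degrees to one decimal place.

236.6°

sin r = sin 62.7° / 1.342 = 0.8886/1.342 = 0.6622; r = 41.46°.
D = 2·62.7° − 6·41.46° + 2·180° = 125.40° − 248.79° + 360° = 236.61°.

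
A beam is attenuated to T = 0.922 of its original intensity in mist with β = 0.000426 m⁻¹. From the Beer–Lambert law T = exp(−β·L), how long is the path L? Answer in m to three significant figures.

Beer–Lambert: T = exp(−βL) ⇒ L = −ln(T)/β = −ln(0.922)/0.000426 = 0.0812/0.000426 = 190.6 m.

191 m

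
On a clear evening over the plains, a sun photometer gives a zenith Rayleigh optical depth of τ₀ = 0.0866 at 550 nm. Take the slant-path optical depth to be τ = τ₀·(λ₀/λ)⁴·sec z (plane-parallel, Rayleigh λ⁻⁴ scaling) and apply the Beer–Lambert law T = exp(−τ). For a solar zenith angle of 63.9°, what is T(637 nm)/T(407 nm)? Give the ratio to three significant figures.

1.73

Airmass: sec 63.9° = 2.2730.
τ(637 nm) = 0.0866 × (550/637)⁴ × 2.2730 = 0.0866 × 0.5558 × 2.2730 = 0.1094.
τ(407 nm) = 0.0866 × (550/407)⁴ × 2.2730 = 0.0866 × 3.3348 × 2.2730 = 0.6564.
T(637)/T(407) = exp(τ_B − τ_A) = exp(0.5470) = 1.7281.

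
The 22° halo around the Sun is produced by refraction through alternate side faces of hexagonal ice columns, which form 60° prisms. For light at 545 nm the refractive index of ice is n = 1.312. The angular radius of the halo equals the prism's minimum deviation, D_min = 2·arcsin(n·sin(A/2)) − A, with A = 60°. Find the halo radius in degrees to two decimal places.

n·sin(A/2) = 1.312 × sin 30° = 1.312 × 0.5000 = 0.6560.
D_min = 2·arcsin(0.6560) − 60° = 2 × 40.996° − 60° = 21.991°.

21.99°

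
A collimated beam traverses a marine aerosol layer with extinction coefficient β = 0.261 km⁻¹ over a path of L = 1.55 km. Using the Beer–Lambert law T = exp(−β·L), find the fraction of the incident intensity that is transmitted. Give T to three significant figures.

τ = β·L = 0.261 × 1.55 = 0.4046.
T = exp(−0.4046) = 0.6673.

0.667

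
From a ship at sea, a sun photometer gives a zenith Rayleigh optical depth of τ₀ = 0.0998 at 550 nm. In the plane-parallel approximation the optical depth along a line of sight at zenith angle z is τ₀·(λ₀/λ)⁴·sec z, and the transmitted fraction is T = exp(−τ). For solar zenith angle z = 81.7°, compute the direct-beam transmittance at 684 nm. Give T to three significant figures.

0.749

sec 81.7° = 6.9273.
τ = 0.0998 × (550/684)⁴ × 6.9273 = 0.0998 × 0.4180 × 6.9273 = 0.2890.
T = exp(−0.2890) = 0.7490.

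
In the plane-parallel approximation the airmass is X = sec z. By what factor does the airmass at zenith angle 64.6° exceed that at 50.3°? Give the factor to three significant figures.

X(64.6°)/X(50.3°) = sec 64.6° / sec 50.3° = cos 50.3° / cos 64.6° = 0.6388/0.4289 = 1.4892.

1.49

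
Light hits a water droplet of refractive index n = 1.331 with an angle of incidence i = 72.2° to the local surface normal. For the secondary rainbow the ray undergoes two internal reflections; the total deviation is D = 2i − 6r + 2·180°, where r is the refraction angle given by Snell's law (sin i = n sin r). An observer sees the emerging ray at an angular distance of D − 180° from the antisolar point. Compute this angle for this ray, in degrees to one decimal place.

sin r = sin 72.2° / 1.331 = 0.9521/1.331 = 0.7153; r = 45.67°.
D = 2·72.2° − 6·45.67° + 2·180° = 144.40° − 274.03° + 360° = 230.37°.
Angle from antisolar point = D − 180° = 50.37°.

50.4°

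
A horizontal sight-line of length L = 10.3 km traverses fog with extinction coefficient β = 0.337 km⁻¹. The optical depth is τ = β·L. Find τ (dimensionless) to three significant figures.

3.47

τ = β·L = 0.337 × 10.3 = 3.4711.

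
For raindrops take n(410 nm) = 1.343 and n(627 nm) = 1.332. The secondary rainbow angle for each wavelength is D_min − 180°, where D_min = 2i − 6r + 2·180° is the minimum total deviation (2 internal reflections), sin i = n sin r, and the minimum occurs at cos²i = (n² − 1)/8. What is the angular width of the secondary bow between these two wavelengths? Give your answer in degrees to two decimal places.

2.85°

At 410 nm (n = 1.343): cos²i = 0.10046 → i = 71.522°, r = 44.928°, D_min = 233.478°, rainbow angle = 53.478°.
At 627 nm (n = 1.332): cos²i = 0.09678 → i = 71.875°, r = 45.520°, D_min = 230.628°, rainbow angle = 50.628°.
Angular width = |53.478° − 50.628°| = 2.849°.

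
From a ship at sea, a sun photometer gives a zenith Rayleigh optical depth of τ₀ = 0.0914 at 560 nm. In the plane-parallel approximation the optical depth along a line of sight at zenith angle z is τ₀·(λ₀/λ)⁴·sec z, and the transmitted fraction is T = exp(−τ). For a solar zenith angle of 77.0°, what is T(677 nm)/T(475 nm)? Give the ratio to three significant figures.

1.81

Airmass: sec 77.0° = 4.4454.
τ(677 nm) = 0.0914 × (560/677)⁴ × 4.4454 = 0.0914 × 0.4682 × 4.4454 = 0.1902.
τ(475 nm) = 0.0914 × (560/475)⁴ × 4.4454 = 0.0914 × 1.9319 × 4.4454 = 0.7849.
T(677)/T(475) = exp(τ_B − τ_A) = exp(0.5947) = 1.8125.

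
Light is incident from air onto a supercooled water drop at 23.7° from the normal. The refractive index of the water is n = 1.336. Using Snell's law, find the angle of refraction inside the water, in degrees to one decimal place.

Snell: sin θ_r = sin θ_i / n = sin 23.7° / 1.336 = 0.4019 / 1.336 = 0.3009.
θ_r = arcsin(0.3009) = 17.51°.

17.5°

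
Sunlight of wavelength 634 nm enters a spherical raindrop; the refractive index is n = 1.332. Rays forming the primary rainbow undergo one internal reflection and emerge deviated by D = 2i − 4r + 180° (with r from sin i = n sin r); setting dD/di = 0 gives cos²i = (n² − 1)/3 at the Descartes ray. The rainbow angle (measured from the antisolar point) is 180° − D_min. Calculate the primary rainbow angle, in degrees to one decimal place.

cos²i = (1.77422 − 1)/3 = 0.25807; i = arccos(0.50801) = 59.469°.
sin r = sin 59.469°/1.332 = 0.64666; r = 40.290°.
D_min = 2·59.469° − 4·40.290° + 180° = 137.776°.
Rainbow angle = 180° − D_min = 42.224°.

42.2°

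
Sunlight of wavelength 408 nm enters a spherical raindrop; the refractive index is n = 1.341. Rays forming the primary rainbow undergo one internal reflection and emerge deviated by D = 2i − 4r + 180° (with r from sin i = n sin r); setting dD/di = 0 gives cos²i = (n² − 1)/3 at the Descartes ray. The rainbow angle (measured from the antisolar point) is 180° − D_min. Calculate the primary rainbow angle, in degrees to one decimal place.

cos²i = (1.79828 − 1)/3 = 0.26609; i = arccos(0.51584) = 58.946°.
sin r = sin 58.946°/1.341 = 0.63884; r = 39.705°.
D_min = 2·58.946° − 4·39.705° + 180° = 139.071°.
Rainbow angle = 180° − D_min = 40.929°.

40.9°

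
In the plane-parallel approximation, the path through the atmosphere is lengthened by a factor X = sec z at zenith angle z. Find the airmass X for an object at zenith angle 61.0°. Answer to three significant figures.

2.06

X = sec z = 1/cos 61.0° = 1/0.4848 = 2.0627.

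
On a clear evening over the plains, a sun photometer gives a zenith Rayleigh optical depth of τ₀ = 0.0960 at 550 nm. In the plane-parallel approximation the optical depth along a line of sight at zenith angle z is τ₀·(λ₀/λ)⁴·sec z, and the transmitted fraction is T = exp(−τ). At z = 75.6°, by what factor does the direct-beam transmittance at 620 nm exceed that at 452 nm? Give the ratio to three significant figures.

1.84

Airmass: sec 75.6° = 4.0211.
τ(620 nm) = 0.0960 × (550/620)⁴ × 4.0211 = 0.0960 × 0.6193 × 4.0211 = 0.2391.
τ(452 nm) = 0.0960 × (550/452)⁴ × 4.0211 = 0.0960 × 2.1923 × 4.0211 = 0.8463.
T(620)/T(452) = exp(τ_B − τ_A) = exp(0.6072) = 1.8353.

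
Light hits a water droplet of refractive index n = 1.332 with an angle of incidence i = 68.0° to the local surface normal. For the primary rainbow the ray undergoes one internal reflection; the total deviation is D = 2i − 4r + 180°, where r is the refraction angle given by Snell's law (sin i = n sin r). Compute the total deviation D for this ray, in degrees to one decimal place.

sin r = sin 68.0° / 1.332 = 0.9272/1.332 = 0.6961; r = 44.11°.
D = 2·68.0° − 4·44.11° + 180° = 136.00° − 176.45° + 180° = 139.55°.

139.5°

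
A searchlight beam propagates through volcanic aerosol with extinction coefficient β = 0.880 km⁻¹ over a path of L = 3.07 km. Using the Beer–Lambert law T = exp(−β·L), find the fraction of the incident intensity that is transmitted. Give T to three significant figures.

0.0671

τ = β·L = 0.880 × 3.07 = 2.7016.
T = exp(−2.7016) = 0.0671.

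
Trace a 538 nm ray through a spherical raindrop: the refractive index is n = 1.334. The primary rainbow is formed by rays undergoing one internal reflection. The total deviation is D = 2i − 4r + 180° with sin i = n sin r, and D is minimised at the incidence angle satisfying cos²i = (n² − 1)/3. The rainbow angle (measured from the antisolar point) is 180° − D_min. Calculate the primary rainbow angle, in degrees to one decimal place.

cos²i = (1.77956 − 1)/3 = 0.25985; i = arccos(0.50976) = 59.352°.
sin r = sin 59.352°/1.334 = 0.64492; r = 40.159°.
D_min = 2·59.352° − 4·40.159° + 180° = 138.067°.
Rainbow angle = 180° − D_min = 41.933°.

41.9°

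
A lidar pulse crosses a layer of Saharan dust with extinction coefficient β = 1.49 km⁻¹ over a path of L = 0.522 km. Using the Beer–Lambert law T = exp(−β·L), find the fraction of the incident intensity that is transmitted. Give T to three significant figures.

τ = β·L = 1.49 × 0.522 = 0.7778.
T = exp(−0.7778) = 0.4594.

0.459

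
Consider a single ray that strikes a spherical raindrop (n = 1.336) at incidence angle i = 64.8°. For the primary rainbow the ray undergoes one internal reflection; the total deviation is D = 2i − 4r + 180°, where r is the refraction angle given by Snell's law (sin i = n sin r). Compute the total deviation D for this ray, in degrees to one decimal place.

139.1°

sin r = sin 64.8° / 1.336 = 0.9048/1.336 = 0.6773; r = 42.63°.
D = 2·64.8° − 4·42.63° + 180° = 129.60° − 170.52° + 180° = 139.08°.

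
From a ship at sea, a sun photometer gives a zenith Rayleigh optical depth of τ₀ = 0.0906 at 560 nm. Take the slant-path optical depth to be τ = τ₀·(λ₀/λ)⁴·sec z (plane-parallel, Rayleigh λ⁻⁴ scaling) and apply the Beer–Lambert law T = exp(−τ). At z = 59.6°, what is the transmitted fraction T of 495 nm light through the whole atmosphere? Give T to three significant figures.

sec 59.6° = 1.9762.
τ = 0.0906 × (560/495)⁴ × 1.9762 = 0.0906 × 1.6381 × 1.9762 = 0.2933.
T = exp(−0.2933) = 0.7458.

0.746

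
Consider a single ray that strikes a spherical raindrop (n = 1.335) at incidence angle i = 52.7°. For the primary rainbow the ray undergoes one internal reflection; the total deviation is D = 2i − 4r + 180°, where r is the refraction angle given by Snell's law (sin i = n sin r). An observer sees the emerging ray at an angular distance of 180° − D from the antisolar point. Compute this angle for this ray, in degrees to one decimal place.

sin r = sin 52.7° / 1.335 = 0.7955/1.335 = 0.5959; r = 36.57°.
D = 2·52.7° − 4·36.57° + 180° = 105.40° − 146.30° + 180° = 139.10°.
Angle from antisolar point = 180° − D = 40.90°.

40.9°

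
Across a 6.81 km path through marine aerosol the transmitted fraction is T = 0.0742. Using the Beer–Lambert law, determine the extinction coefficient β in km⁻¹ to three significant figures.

Beer–Lambert: T = exp(−βL) ⇒ β = −ln(T)/L = −ln(0.0742)/6.81 = 2.6010/6.81 = 0.3819 km⁻¹.

0.382 km⁻¹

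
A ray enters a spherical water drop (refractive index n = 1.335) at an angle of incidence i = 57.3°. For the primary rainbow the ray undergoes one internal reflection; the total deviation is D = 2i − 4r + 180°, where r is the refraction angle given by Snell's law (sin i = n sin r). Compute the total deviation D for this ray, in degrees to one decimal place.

sin r = sin 57.3° / 1.335 = 0.8415/1.335 = 0.6303; r = 39.08°.
D = 2·57.3° − 4·39.08° + 180° = 114.60° − 156.30° + 180° = 138.30°.

138.3°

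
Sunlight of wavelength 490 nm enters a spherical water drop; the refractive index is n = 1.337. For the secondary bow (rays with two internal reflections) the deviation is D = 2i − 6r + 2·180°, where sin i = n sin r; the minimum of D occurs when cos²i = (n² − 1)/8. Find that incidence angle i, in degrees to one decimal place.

cos²i = (1.337² − 1)/8 = (1.78757 − 1)/8 = 0.09845.
cos i = 0.31376, so i = 71.714°.

71.7°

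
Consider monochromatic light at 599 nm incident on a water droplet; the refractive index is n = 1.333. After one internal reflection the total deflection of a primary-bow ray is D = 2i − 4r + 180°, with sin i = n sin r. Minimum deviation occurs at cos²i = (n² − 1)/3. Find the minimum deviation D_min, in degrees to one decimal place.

cos²i = (1.77689 − 1)/3 = 0.25896; i = arccos(0.50888) = 59.410°.
sin r = sin 59.410°/1.333 = 0.64579; r = 40.225°.
D_min = 2·59.410° − 4·40.225° + 180° = 137.922°.

137.9°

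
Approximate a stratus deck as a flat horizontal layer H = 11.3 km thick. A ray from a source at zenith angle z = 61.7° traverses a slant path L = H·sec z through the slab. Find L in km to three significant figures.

23.8 km

sec z = 1/cos 61.7° = 2.1093.
L = 11.3 × 2.1093 = 23.835 km.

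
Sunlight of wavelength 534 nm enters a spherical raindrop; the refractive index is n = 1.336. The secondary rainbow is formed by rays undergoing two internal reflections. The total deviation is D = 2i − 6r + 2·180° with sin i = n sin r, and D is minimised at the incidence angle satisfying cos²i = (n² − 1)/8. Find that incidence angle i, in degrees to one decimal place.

71.7°

cos²i = (1.336² − 1)/8 = (1.78490 − 1)/8 = 0.09811.
cos i = 0.31323, so i = 71.746°.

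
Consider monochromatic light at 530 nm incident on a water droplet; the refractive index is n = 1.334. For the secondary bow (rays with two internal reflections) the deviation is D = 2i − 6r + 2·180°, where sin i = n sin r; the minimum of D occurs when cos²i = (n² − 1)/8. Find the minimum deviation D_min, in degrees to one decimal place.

231.2°

cos²i = (1.77956 − 1)/8 = 0.09744; i = arccos(0.31216) = 71.810°.
sin r = sin 71.810°/1.334 = 0.71217; r = 45.411°.
D_min = 2·71.810° − 6·45.411° + 360° = 231.153°.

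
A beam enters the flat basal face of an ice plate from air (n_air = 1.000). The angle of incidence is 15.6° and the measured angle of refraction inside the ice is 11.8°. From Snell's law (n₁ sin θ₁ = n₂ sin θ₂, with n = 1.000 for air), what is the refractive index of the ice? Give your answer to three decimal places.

1.315

n = sin θ_i / sin θ_r = sin 15.6° / sin 11.8° = 0.2689 / 0.2045 = 1.3150.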